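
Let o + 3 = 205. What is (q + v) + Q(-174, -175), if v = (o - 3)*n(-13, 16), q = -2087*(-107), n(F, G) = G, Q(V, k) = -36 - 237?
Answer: 226220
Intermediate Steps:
Q(V, k) = -273
o = 202 (o = -3 + 205 = 202)
q = 223309
v = 3184 (v = (202 - 3)*16 = 199*16 = 3184)
(q + v) + Q(-174, -175) = (223309 + 3184) - 273 = 226493 - 273 = 226220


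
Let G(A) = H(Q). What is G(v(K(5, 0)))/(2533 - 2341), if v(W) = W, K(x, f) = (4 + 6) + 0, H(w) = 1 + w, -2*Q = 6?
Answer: -1/96 ≈ -0.010417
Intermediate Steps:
Q = -3 (Q = -1/2*6 = -3)
K(x, f) = 10 (K(x, f) = 10 + 0 = 10)
G(A) = -2 (G(A) = 1 - 3 = -2)
G(v(K(5, 0)))/(2533 - 2341) = -2/(2533 - 2341) = -2/192 = (1/192)*(-2) = -1/96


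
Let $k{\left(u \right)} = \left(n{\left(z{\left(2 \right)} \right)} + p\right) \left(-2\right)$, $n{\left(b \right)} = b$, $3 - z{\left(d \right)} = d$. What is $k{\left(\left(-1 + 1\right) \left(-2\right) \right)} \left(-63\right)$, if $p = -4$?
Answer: $-378$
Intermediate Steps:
$z{\left(d \right)} = 3 - d$
$k{\left(u \right)} = 6$ ($k{\left(u \right)} = \left(\left(3 - 2\right) - 4\right) \left(-2\right) = \left(1 - 4\right) \left(-2\right) = \left(-3\right) \left(-2\right) = 6$)
$k{\left(\left(-1 + 1\right) \left(-2\right) \right)} \left(-63\right) = 6 \left(-63\right) = -378$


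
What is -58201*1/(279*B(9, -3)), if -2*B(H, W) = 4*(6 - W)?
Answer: 58201/5022 ≈ 11.589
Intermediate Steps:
B(H, W) = -12 + 2*W (B(H, W) = -2*(6 - W) = -(24 - 4*W)/2 = -12 + 2*W)
-58201*1/(279*B(9, -3)) = -58201*1/(279*(-12 + 2*(-3))) = -58201*1/(279*(-12 - 6)) = -58201/((-18*279)) = -58201/(-5022) = -58201*(-1/5022) = 58201/5022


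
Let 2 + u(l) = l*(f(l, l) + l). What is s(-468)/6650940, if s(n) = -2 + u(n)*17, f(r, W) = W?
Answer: 124113/110849 ≈ 1.1197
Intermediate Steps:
u(l) = -2 + 2*l² (u(l) = -2 + l*(l + l) = -2 + l*(2*l) = -2 + 2*l²)
s(n) = -36 + 34*n² (s(n) = -2 + (-2 + 2*n²)*17 = -2 + (-34 + 34*n²) = -36 + 34*n²)
s(-468)/6650940 = (-36 + 34*(-468)²)/6650940 = (-36 + 34*219024)*(1/6650940) = (-36 + 7446816)*(1/6650940) = 7446780*(1/6650940) = 124113/110849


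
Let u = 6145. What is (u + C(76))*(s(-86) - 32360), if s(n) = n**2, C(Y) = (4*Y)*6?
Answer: -198938116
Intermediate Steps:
C(Y) = 24*Y
(u + C(76))*(s(-86) - 32360) = (6145 + 24*76)*((-86)**2 - 32360) = (6145 + 1824)*(7396 - 32360) = 7969*(-24964) = -198938116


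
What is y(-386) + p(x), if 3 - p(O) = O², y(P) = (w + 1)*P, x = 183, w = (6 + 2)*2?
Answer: -40048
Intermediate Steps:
w = 16 (w = 8*2 = 16)
y(P) = 17*P (y(P) = (16 + 1)*P = 17*P)
p(O) = 3 - O²
y(-386) + p(x) = 17*(-386) + (3 - 1*183²) = -6562 + (3 - 1*33489) = -6562 + (3 - 33489) = -6562 - 33486 = -40048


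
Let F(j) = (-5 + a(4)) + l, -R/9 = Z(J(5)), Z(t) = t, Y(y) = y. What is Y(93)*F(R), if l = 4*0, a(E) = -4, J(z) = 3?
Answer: -837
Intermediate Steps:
l = 0
R = -27 (R = -9*3 = -27)
F(j) = -9 (F(j) = (-5 - 4) + 0 = -9 + 0 = -9)
Y(93)*F(R) = 93*(-9) = -837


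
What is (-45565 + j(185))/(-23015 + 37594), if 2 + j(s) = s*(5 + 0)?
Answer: -44642/14579 ≈ -3.0621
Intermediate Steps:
j(s) = -2 + 5*s (j(s) = -2 + s*(5 + 0) = -2 + s*5 = -2 + 5*s)
(-45565 + j(185))/(-23015 + 37594) = (-45565 + (-2 + 5*185))/(-23015 + 37594) = (-45565 + (-2 + 925))/14579 = (-45565 + 923)*(1/14579) = -44642*1/14579 = -44642/14579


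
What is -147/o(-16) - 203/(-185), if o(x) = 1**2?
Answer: -26992/185 ≈ -145.90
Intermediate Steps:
o(x) = 1
-147/o(-16) - 203/(-185) = -147/1 - 203/(-185) = -147*1 - 203*(-1/185) = -147 + 203/185 = -26992/185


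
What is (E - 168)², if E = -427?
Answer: 354025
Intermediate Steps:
(E - 168)² = (-427 - 168)² = (-595)² = 354025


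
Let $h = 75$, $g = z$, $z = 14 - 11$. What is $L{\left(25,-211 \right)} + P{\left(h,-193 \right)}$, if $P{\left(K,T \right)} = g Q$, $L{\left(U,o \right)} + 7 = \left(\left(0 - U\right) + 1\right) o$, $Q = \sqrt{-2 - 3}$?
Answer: $5057 + 3 i \sqrt{5} \approx 5057.0 + 6.7082 i$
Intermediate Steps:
$z = 3$ ($z = 14 - 11 = 3$)
$g = 3$
$Q = i \sqrt{5}$ ($Q = \sqrt{-5} = i \sqrt{5} \approx 2.2361 i$)
$L{\left(U,o \right)} = -7 + o \left(1 - U\right)$ ($L{\left(U,o \right)} = -7 + \left(\left(0 - U\right) + 1\right) o = -7 + \left(- U + 1\right) o = -7 + \left(1 - U\right) o = -7 + o \left(1 - U\right)$)
$P{\left(K,T \right)} = 3 i \sqrt{5}$
$L{\left(25,-211 \right)} + P{\left(h,-193 \right)} = \left(-7 - 211 - 25 \left(-211\right)\right) + 3 i \sqrt{5} = \left(-7 - 211 + 5275\right) + 3 i \sqrt{5} = 5057 + 3 i \sqrt{5}$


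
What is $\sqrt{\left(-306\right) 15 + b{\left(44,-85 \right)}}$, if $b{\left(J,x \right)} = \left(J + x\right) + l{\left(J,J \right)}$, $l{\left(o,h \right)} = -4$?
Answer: $3 i \sqrt{515} \approx 68.081 i$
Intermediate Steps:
$b{\left(J,x \right)} = -4 + J + x$ ($b{\left(J,x \right)} = \left(J + x\right) - 4 = -4 + J + x$)
$\sqrt{\left(-306\right) 15 + b{\left(44,-85 \right)}} = \sqrt{\left(-306\right) 15 - 45} = \sqrt{-4590 - 45} = \sqrt{-4635} = 3 i \sqrt{515}$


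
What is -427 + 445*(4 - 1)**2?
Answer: 3578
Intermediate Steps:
-427 + 445*(4 - 1)**2 = -427 + 445*3**2 = -427 + 445*9 = -427 + 4005 = 3578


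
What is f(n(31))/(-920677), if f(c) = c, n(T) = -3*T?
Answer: 93/920677 ≈ 0.00010101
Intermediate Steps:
f(n(31))/(-920677) = -3*31/(-920677) = -93*(-1/920677) = 93/920677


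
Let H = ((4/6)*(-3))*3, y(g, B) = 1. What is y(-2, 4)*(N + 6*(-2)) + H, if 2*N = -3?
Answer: -39/2 ≈ -19.500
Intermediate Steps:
N = -3/2 (N = (½)*(-3) = -3/2 ≈ -1.5000)
H = -6 (H = ((4*(⅙))*(-3))*3 = ((⅔)*(-3))*3 = -2*3 = -6)
y(-2, 4)*(N + 6*(-2)) + H = 1*(-3/2 + 6*(-2)) - 6 = 1*(-3/2 - 12) - 6 = 1*(-27/2) - 6 = -27/2 - 6 = -39/2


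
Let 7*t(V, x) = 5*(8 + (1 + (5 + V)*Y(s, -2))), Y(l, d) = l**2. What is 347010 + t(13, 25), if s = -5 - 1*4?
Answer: 2436405/7 ≈ 3.4806e+5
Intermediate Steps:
s = -9 (s = -5 - 4 = -9)
t(V, x) = 2070/7 + 405*V/7 (t(V, x) = (5*(8 + (1 + (5 + V)*(-9)**2)))/7 = (5*(8 + (1 + (5 + V)*81)))/7 = (5*(8 + (1 + (405 + 81*V))))/7 = (5*(8 + (406 + 81*V)))/7 = (5*(414 + 81*V))/7 = (2070 + 405*V)/7 = 2070/7 + 405*V/7)
347010 + t(13, 25) = 347010 + (2070/7 + (405/7)*13) = 347010 + (2070/7 + 5265/7) = 347010 + 7335/7 = 2436405/7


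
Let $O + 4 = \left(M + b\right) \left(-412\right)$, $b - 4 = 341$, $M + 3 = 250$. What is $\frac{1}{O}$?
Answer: $- \frac{1}{243908} \approx -4.0999 \cdot 10^{-6}$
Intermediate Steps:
$M = 247$ ($M = -3 + 250 = 247$)
$b = 345$ ($b = 4 + 341 = 345$)
$O = -243908$ ($O = -4 + \left(247 + 345\right) \left(-412\right) = -4 + 592 \left(-412\right) = -4 - 243904 = -243908$)
$\frac{1}{O} = \frac{1}{-243908} = - \frac{1}{243908}$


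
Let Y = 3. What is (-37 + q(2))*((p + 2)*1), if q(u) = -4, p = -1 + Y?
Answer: -164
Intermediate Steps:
p = 2 (p = -1 + 3 = 2)
(-37 + q(2))*((p + 2)*1) = (-37 - 4)*((2 + 2)*1) = -164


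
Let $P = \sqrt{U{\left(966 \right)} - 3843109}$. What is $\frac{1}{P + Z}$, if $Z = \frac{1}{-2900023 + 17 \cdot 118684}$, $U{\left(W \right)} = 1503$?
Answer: $- \frac{882395}{2991154859559256151} - \frac{778620936025 i \sqrt{3841606}}{2991154859559256151} \approx -2.95 \cdot 10^{-13} - 0.0005102 i$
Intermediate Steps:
$Z = - \frac{1}{882395}$ ($Z = \frac{1}{-2900023 + 2017628} = \frac{1}{-882395} = - \frac{1}{882395} \approx -1.1333 \cdot 10^{-6}$)
$P = i \sqrt{3841606}$ ($P = \sqrt{1503 - 3843109} = \sqrt{-3841606} = i \sqrt{3841606} \approx 1960.0 i$)
$\frac{1}{P + Z} = \frac{1}{i \sqrt{3841606} - \frac{1}{882395}} = \frac{1}{- \frac{1}{882395} + i \sqrt{3841606}}$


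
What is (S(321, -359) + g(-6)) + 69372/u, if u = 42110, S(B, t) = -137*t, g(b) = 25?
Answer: 1036109126/21055 ≈ 49210.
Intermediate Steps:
(S(321, -359) + g(-6)) + 69372/u = (-137*(-359) + 25) + 69372/42110 = (49183 + 25) + 69372*(1/42110) = 49208 + 34686/21055 = 1036109126/21055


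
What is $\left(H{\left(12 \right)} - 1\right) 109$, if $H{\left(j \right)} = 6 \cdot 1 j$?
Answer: $7739$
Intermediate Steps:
$H{\left(j \right)} = 6 j$
$\left(H{\left(12 \right)} - 1\right) 109 = \left(6 \cdot 12 - 1\right) 109 = \left(72 - 1\right) 109 = 71 \cdot 109 = 7739$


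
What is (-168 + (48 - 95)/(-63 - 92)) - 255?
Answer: -65518/155 ≈ -422.70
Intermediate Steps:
(-168 + (48 - 95)/(-63 - 92)) - 255 = (-168 - 47/(-155)) - 255 = (-168 - 47*(-1/155)) - 255 = (-168 + 47/155) - 255 = -25993/155 - 255 = -65518/155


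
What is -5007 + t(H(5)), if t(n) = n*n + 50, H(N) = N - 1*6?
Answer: -4956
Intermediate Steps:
H(N) = -6 + N (H(N) = N - 6 = -6 + N)
t(n) = 50 + n**2 (t(n) = n**2 + 50 = 50 + n**2)
-5007 + t(H(5)) = -5007 + (50 + (-6 + 5)**2) = -5007 + (50 + (-1)**2) = -5007 + (50 + 1) = -5007 + 51 = -4956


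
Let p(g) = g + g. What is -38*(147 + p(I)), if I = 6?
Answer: -6042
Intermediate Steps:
p(g) = 2*g
-38*(147 + p(I)) = -38*(147 + 2*6) = -38*(147 + 12) = -38*159 = -6042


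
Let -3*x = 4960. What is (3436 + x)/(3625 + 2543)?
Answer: 1337/4626 ≈ 0.28902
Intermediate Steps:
x = -4960/3 (x = -⅓*4960 = -4960/3 ≈ -1653.3)
(3436 + x)/(3625 + 2543) = (3436 - 4960/3)/(3625 + 2543) = (5348/3)/6168 = (5348/3)*(1/6168) = 1337/4626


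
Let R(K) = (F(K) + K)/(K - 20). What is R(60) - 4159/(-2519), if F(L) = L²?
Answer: 469295/5038 ≈ 93.151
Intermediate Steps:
R(K) = (K + K²)/(-20 + K) (R(K) = (K² + K)/(K - 20) = (K + K²)/(-20 + K))
R(60) - 4159/(-2519) = 60*(1 + 60)/(-20 + 60) - 4159/(-2519) = 60*61/40 - 4159*(-1)/2519 = 60*(1/40)*61 - 1*(-4159/2519) = 183/2 + 4159/2519 = 469295/5038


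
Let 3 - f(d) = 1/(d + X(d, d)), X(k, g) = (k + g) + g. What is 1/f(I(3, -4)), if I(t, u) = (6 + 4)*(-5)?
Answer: 200/601 ≈ 0.33278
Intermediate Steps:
I(t, u) = -50 (I(t, u) = 10*(-5) = -50)
X(k, g) = k + 2*g (X(k, g) = (g + k) + g = k + 2*g)
f(d) = 3 - 1/(4*d) (f(d) = 3 - 1/(d + (d + 2*d)) = 3 - 1/(d + 3*d) = 3 - 1/(4*d))
1/f(I(3, -4)) = 1/(3 - ¼/(-50)) = 1/(3 - ¼*(-1/50)) = 1/(3 + 1/200) = 1/(601/200) = 200/601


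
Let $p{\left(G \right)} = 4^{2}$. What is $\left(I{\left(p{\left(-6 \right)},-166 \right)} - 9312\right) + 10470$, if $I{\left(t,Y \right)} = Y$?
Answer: $992$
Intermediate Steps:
$p{\left(G \right)} = 16$
$\left(I{\left(p{\left(-6 \right)},-166 \right)} - 9312\right) + 10470 = \left(-166 - 9312\right) + 10470 = -9478 + 10470 = 992$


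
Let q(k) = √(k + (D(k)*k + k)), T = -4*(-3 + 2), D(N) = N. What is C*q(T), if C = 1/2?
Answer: √6 ≈ 2.4495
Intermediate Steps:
T = 4 (T = -4*(-1) = 4)
C = ½ ≈ 0.50000
q(k) = √(k² + 2*k) (q(k) = √(k + (k*k + k)) = √(k + (k² + k)) = √(k + (k + k²)) = √(k² + 2*k))
C*q(T) = √(4*(2 + 4))/2 = √(4*6)/2 = √24/2 = (2*√6)/2 = √6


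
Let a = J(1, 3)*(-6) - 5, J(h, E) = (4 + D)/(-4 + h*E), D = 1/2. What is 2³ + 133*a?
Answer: 2934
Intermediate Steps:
D = ½ ≈ 0.50000
J(h, E) = 9/(2*(-4 + E*h)) (J(h, E) = (4 + ½)/(-4 + h*E) = 9/(2*(-4 + E*h)))
a = 22 (a = (9/(2*(-4 + 3*1)))*(-6) - 5 = (9/(2*(-4 + 3)))*(-6) - 5 = ((9/2)/(-1))*(-6) - 5 = ((9/2)*(-1))*(-6) - 5 = -9/2*(-6) - 5 = 27 - 5 = 22)
2³ + 133*a = 2³ + 133*22 = 8 + 2926 = 2934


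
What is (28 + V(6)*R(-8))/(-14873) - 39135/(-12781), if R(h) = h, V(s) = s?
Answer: 582310475/190091813 ≈ 3.0633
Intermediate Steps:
(28 + V(6)*R(-8))/(-14873) - 39135/(-12781) = (28 + 6*(-8))/(-14873) - 39135/(-12781) = (28 - 48)*(-1/14873) - 39135*(-1/12781) = -20*(-1/14873) + 39135/12781 = 20/14873 + 39135/12781 = 582310475/190091813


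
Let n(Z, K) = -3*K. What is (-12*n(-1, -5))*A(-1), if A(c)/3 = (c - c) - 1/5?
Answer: 108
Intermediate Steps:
A(c) = -⅗ (A(c) = 3*((c - c) - 1/5) = 3*(0 - 1*⅕) = 3*(0 - ⅕) = 3*(-⅕) = -⅗)
(-12*n(-1, -5))*A(-1) = -(-36)*(-5)*(-⅗) = -12*15*(-⅗) = -180*(-⅗) = 108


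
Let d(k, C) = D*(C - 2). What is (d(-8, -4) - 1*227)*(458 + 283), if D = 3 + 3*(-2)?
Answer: -154869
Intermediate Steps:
D = -3 (D = 3 - 6 = -3)
d(k, C) = 6 - 3*C (d(k, C) = -3*(C - 2) = -3*(-2 + C) = 6 - 3*C)
(d(-8, -4) - 1*227)*(458 + 283) = ((6 - 3*(-4)) - 1*227)*(458 + 283) = ((6 + 12) - 227)*741 = (18 - 227)*741 = -209*741 = -154869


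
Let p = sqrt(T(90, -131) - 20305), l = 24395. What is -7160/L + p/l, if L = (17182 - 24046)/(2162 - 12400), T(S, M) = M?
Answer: -4581505/429 + 2*I*sqrt(5109)/24395 ≈ -10680.0 + 0.00586*I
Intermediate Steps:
p = 2*I*sqrt(5109) (p = sqrt(-131 - 20305) = sqrt(-20436) = 2*I*sqrt(5109) ≈ 142.95*I)
L = 3432/5119 (L = -6864/(-10238) = -6864*(-1/10238) = 3432/5119 ≈ 0.67044)
-7160/L + p/l = -7160/3432/5119 + (2*I*sqrt(5109))/24395 = -7160*5119/3432 + (2*I*sqrt(5109))*(1/24395) = -4581505/429 + 2*I*sqrt(5109)/24395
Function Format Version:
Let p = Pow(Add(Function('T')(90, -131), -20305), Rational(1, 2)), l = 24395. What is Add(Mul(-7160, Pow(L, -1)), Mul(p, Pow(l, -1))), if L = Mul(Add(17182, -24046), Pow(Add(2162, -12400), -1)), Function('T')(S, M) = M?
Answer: Add(Rational(-4581505, 429), Mul(Rational(2, 24395), I, Pow(5109, Rational(1, 2)))) ≈ Add(-10680., Mul(0.0058600, I))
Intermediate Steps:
p = Mul(2, I, Pow(5109, Rational(1, 2))) (p = Pow(Add(-131, -20305), Rational(1, 2)) = Pow(-20436, Rational(1, 2)) = Mul(2, I, Pow(5109, Rational(1, 2))) ≈ Mul(142.95, I))
L = Rational(3432, 5119) (L = Mul(-6864, Pow(-10238, -1)) = Mul(-6864, Rational(-1, 10238)) = Rational(3432, 5119) ≈ 0.67044)
Add(Mul(-7160, Pow(L, -1)), Mul(p, Pow(l, -1))) = Add(Mul(-7160, Pow(Rational(3432, 5119), -1)), Mul(Mul(2, I, Pow(5109, Rational(1, 2))), Pow(24395, -1))) = Add(Mul(-7160, Rational(5119, 3432)), Mul(Mul(2, I, Pow(5109, Rational(1, 2))), Rational(1, 24395))) = Add(Rational(-4581505, 429), Mul(Rational(2, 24395), I, Pow(5109, Rational(1, 2))))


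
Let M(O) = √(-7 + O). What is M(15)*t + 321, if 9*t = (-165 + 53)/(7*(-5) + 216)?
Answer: 321 - 224*√2/1629 ≈ 320.81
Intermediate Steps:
t = -112/1629 (t = ((-165 + 53)/(7*(-5) + 216))/9 = (-112/(-35 + 216))/9 = (-112/181)/9 = (-112*1/181)/9 = (⅑)*(-112/181) = -112/1629 ≈ -0.068754)
M(15)*t + 321 = √(-7 + 15)*(-112/1629) + 321 = √8*(-112/1629) + 321 = (2*√2)*(-112/1629) + 321 = -224*√2/1629 + 321 = 321 - 224*√2/1629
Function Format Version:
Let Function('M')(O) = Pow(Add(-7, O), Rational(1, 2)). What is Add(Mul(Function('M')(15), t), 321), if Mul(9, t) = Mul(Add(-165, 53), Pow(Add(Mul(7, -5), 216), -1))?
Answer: Add(321, Mul(Rational(-224, 1629), Pow(2, Rational(1, 2)))) ≈ 320.81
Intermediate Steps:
t = Rational(-112, 1629) (t = Mul(Rational(1, 9), Mul(Add(-165, 53), Pow(Add(Mul(7, -5), 216), -1))) = Mul(Rational(1, 9), Mul(-112, Pow(Add(-35, 216), -1))) = Mul(Rational(1, 9), Mul(-112, Pow(181, -1))) = Mul(Rational(1, 9), Mul(-112, Rational(1, 181))) = Mul(Rational(1, 9), Rational(-112, 181)) = Rational(-112, 1629) ≈ -0.068754)
Add(Mul(Function('M')(15), t), 321) = Add(Mul(Pow(Add(-7, 15), Rational(1, 2)), Rational(-112, 1629)), 321) = Add(Mul(Pow(8, Rational(1, 2)), Rational(-112, 1629)), 321) = Add(Mul(Mul(2, Pow(2, Rational(1, 2))), Rational(-112, 1629)), 321) = Add(Mul(Rational(-224, 1629), Pow(2, Rational(1, 2))), 321) = Add(321, Mul(Rational(-224, 1629), Pow(2, Rational(1, 2))))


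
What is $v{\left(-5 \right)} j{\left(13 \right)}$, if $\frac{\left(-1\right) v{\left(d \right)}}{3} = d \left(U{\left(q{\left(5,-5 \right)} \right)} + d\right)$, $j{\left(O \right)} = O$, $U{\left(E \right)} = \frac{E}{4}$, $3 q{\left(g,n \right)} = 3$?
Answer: $- \frac{3705}{4} \approx -926.25$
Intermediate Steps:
$q{\left(g,n \right)} = 1$ ($q{\left(g,n \right)} = \frac{1}{3} \cdot 3 = 1$)
$U{\left(E \right)} = \frac{E}{4}$
$v{\left(d \right)} = - 3 d \left(\frac{1}{4} + d\right)$ ($v{\left(d \right)} = - 3 d \left(\frac{1}{4} \cdot 1 + d\right) = - 3 d \left(\frac{1}{4} + d\right)$)
$v{\left(-5 \right)} j{\left(13 \right)} = \left(- \frac{3}{4}\right) \left(-5\right) \left(1 + 4 \left(-5\right)\right) 13 = \left(- \frac{3}{4}\right) \left(-5\right) \left(1 - 20\right) 13 = \left(- \frac{3}{4}\right) \left(-5\right) \left(-19\right) 13 = \left(- \frac{285}{4}\right) 13 = - \frac{3705}{4}$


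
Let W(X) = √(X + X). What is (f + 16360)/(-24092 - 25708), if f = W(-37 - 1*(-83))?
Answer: -409/1245 - √23/24900 ≈ -0.32871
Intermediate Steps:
W(X) = √2*√X (W(X) = √(2*X) = √2*√X)
f = 2*√23 (f = √2*√(-37 - 1*(-83)) = √2*√(-37 + 83) = √2*√46 = 2*√23 ≈ 9.5917)
(f + 16360)/(-24092 - 25708) = (2*√23 + 16360)/(-24092 - 25708) = (16360 + 2*√23)/(-49800) = (16360 + 2*√23)*(-1/49800) = -409/1245 - √23/24900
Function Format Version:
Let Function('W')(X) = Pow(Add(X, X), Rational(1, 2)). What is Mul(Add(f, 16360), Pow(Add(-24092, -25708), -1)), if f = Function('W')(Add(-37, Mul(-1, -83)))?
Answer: Add(Rational(-409, 1245), Mul(Rational(-1, 24900), Pow(23, Rational(1, 2)))) ≈ -0.32871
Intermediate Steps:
Function('W')(X) = Mul(Pow(2, Rational(1, 2)), Pow(X, Rational(1, 2))) (Function('W')(X) = Pow(Mul(2, X), Rational(1, 2)) = Mul(Pow(2, Rational(1, 2)), Pow(X, Rational(1, 2))))
f = Mul(2, Pow(23, Rational(1, 2))) (f = Mul(Pow(2, Rational(1, 2)), Pow(Add(-37, Mul(-1, -83)), Rational(1, 2))) = Mul(Pow(2, Rational(1, 2)), Pow(Add(-37, 83), Rational(1, 2))) = Mul(Pow(2, Rational(1, 2)), Pow(46, Rational(1, 2))) = Mul(2, Pow(23, Rational(1, 2))) ≈ 9.5917)
Mul(Add(f, 16360), Pow(Add(-24092, -25708), -1)) = Mul(Add(Mul(2, Pow(23, Rational(1, 2))), 16360), Pow(Add(-24092, -25708), -1)) = Mul(Add(16360, Mul(2, Pow(23, Rational(1, 2)))), Pow(-49800, -1)) = Mul(Add(16360, Mul(2, Pow(23, Rational(1, 2)))), Rational(-1, 49800)) = Add(Rational(-409, 1245), Mul(Rational(-1, 24900), Pow(23, Rational(1, 2))))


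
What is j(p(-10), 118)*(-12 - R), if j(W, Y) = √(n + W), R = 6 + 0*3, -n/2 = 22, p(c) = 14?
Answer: -18*I*√30 ≈ -98.59*I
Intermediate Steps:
n = -44 (n = -2*22 = -44)
R = 6 (R = 6 + 0 = 6)
j(W, Y) = √(-44 + W)
j(p(-10), 118)*(-12 - R) = √(-44 + 14)*(-12 - 1*6) = √(-30)*(-12 - 6) = (I*√30)*(-18) = -18*I*√30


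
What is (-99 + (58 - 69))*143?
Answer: -15730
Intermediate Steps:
(-99 + (58 - 69))*143 = (-99 - 11)*143 = -110*143 = -15730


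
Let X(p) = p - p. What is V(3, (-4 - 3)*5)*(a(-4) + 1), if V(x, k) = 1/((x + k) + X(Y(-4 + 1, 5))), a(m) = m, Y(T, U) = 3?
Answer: 3/32 ≈ 0.093750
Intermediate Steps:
X(p) = 0
V(x, k) = 1/(k + x) (V(x, k) = 1/((x + k) + 0) = 1/((k + x) + 0) = 1/(k + x))
V(3, (-4 - 3)*5)*(a(-4) + 1) = (-4 + 1)/((-4 - 3)*5 + 3) = -3/(-7*5 + 3) = -3/(-35 + 3) = -3/(-32) = -1/32*(-3) = 3/32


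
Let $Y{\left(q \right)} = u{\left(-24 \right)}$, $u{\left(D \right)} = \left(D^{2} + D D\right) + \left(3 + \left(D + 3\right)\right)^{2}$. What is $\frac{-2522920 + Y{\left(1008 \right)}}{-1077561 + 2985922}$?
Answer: $- \frac{2521444}{1908361} \approx -1.3213$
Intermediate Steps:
$u{\left(D \right)} = \left(6 + D\right)^{2} + 2 D^{2}$ ($u{\left(D \right)} = \left(D^{2} + D^{2}\right) + \left(3 + \left(3 + D\right)\right)^{2} = 2 D^{2} + \left(6 + D\right)^{2} = \left(6 + D\right)^{2} + 2 D^{2}$)
$Y{\left(q \right)} = 1476$ ($Y{\left(q \right)} = \left(6 - 24\right)^{2} + 2 \left(-24\right)^{2} = \left(-18\right)^{2} + 2 \cdot 576 = 324 + 1152 = 1476$)
$\frac{-2522920 + Y{\left(1008 \right)}}{-1077561 + 2985922} = \frac{-2522920 + 1476}{-1077561 + 2985922} = - \frac{2521444}{1908361}$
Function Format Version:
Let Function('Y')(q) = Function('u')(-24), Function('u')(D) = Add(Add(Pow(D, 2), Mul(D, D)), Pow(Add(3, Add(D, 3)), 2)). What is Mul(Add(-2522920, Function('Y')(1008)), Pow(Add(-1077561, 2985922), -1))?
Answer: Rational(-2521444, 1908361) ≈ -1.3213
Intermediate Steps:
Function('u')(D) = Add(Pow(Add(6, D), 2), Mul(2, Pow(D, 2))) (Function('u')(D) = Add(Add(Pow(D, 2), Pow(D, 2)), Pow(Add(3, Add(3, D)), 2)) = Add(Mul(2, Pow(D, 2)), Pow(Add(6, D), 2)) = Add(Pow(Add(6, D), 2), Mul(2, Pow(D, 2))))
Function('Y')(q) = 1476 (Function('Y')(q) = Add(Pow(Add(6, -24), 2), Mul(2, Pow(-24, 2))) = Add(Pow(-18, 2), Mul(2, 576)) = Add(324, 1152) = 1476)
Mul(Add(-2522920, Function('Y')(1008)), Pow(Add(-1077561, 2985922), -1)) = Mul(Add(-2522920, 1476), Pow(Add(-1077561, 2985922), -1)) = Mul(-2521444, Pow(1908361, -1)) = Mul(-2521444, Rational(1, 1908361)) = Rational(-2521444, 1908361)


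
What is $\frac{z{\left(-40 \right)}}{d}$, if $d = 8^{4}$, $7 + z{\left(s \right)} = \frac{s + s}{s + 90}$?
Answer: $- \frac{43}{20480} \approx -0.0020996$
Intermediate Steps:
$z{\left(s \right)} = -7 + \frac{2 s}{90 + s}$ ($z{\left(s \right)} = -7 + \frac{s + s}{s + 90} = -7 + \frac{2 s}{90 + s}$)
$d = 4096$
$\frac{z{\left(-40 \right)}}{d} = \frac{5 \frac{1}{90 - 40} \left(-126 - -40\right)}{4096} = \frac{5 \left(-126 + 40\right)}{50} \cdot \frac{1}{4096} = 5 \cdot \frac{1}{50} \left(-86\right) \frac{1}{4096} = \left(- \frac{43}{5}\right) \frac{1}{4096} = - \frac{43}{20480}$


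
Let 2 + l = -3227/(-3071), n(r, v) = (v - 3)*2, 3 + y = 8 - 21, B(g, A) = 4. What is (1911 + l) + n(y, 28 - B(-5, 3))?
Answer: 5994748/3071 ≈ 1952.1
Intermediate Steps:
y = -16 (y = -3 + (8 - 21) = -3 - 13 = -16)
n(r, v) = -6 + 2*v (n(r, v) = (-3 + v)*2 = -6 + 2*v)
l = -2915/3071 (l = -2 - 3227/(-3071) = -2 - 3227*(-1/3071) = -2 + 3227/3071 = -2915/3071 ≈ -0.94920)
(1911 + l) + n(y, 28 - B(-5, 3)) = (1911 - 2915/3071) + (-6 + 2*(28 - 1*4)) = 5865766/3071 + (-6 + 2*(28 - 4)) = 5865766/3071 + (-6 + 2*24) = 5865766/3071 + (-6 + 48) = 5865766/3071 + 42 = 5994748/3071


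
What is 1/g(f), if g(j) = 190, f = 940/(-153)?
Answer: 1/190 ≈ 0.0052632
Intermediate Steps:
f = -940/153 (f = 940*(-1/153) = -940/153 ≈ -6.1438)
1/g(f) = 1/190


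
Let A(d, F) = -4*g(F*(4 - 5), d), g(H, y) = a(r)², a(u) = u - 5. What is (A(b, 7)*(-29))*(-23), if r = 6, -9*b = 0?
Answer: -2668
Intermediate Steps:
b = 0 (b = -⅑*0 = 0)
a(u) = -5 + u
g(H, y) = 1 (g(H, y) = (-5 + 6)² = 1² = 1)
A(d, F) = -4 (A(d, F) = -4*1 = -4)
(A(b, 7)*(-29))*(-23) = -4*(-29)*(-23) = 116*(-23) = -2668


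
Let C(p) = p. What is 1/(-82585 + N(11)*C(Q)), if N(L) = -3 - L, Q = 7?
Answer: -1/82683 ≈ -1.2094e-5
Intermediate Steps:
1/(-82585 + N(11)*C(Q)) = 1/(-82585 + (-3 - 1*11)*7) = 1/(-82585 + (-3 - 11)*7) = 1/(-82585 - 14*7) = 1/(-82585 - 98) = 1/(-82683) = -1/82683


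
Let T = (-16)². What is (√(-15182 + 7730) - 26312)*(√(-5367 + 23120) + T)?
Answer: -2*(256 + √17753)*(13156 - 9*I*√23) ≈ -1.0242e+7 + 33601.0*I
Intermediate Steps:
T = 256
(√(-15182 + 7730) - 26312)*(√(-5367 + 23120) + T) = (√(-15182 + 7730) - 26312)*(√(-5367 + 23120) + 256) = (√(-7452) - 26312)*(√17753 + 256) = (18*I*√23 - 26312)*(256 + √17753) = (-26312 + 18*I*√23)*(256 + √17753)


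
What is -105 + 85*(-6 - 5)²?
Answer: 10180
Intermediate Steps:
-105 + 85*(-6 - 5)² = -105 + 85*(-11)² = -105 + 85*121 = -105 + 10285 = 10180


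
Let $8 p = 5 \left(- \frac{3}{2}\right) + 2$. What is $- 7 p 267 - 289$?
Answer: $\frac{15935}{16} \approx 995.94$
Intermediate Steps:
$p = - \frac{11}{16}$ ($p = \frac{5 \left(- \frac{3}{2}\right) + 2}{8} = \frac{- \frac{15}{2} + 2}{8} = \frac{1}{8} \left(- \frac{11}{2}\right) = - \frac{11}{16} \approx -0.6875$)
$- 7 p 267 - 289 = \left(-7\right) \left(- \frac{11}{16}\right) 267 - 289 = \frac{77}{16} \cdot 267 - 289 = \frac{20559}{16} - 289 = \frac{15935}{16}$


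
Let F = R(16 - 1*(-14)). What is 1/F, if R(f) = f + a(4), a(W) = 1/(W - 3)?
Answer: 1/31 ≈ 0.032258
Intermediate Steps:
a(W) = 1/(-3 + W)
R(f) = 1 + f (R(f) = f + 1/(-3 + 4) = f + 1/1 = f + 1 = 1 + f)
F = 31 (F = 1 + (16 - 1*(-14)) = 1 + (16 + 14) = 1 + 30 = 31)
1/F = 1/31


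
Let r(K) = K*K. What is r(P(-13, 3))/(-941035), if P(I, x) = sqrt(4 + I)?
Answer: 9/941035 ≈ 9.5639e-6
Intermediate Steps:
r(K) = K**2
r(P(-13, 3))/(-941035) = (sqrt(4 - 13))**2/(-941035) = (sqrt(-9))**2*(-1/941035) = (3*I)**2*(-1/941035) = -9*(-1/941035) = 9/941035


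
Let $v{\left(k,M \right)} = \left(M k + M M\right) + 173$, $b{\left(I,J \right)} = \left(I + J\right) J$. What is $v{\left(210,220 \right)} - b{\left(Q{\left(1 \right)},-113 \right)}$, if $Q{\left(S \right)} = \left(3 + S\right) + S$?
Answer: $82569$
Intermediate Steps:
$Q{\left(S \right)} = 3 + 2 S$
$b{\left(I,J \right)} = J \left(I + J\right)$
$v{\left(k,M \right)} = 173 + M^{2} + M k$ ($v{\left(k,M \right)} = \left(M k + M^{2}\right) + 173 = \left(M^{2} + M k\right) + 173 = 173 + M^{2} + M k$)
$v{\left(210,220 \right)} - b{\left(Q{\left(1 \right)},-113 \right)} = \left(173 + 220^{2} + 220 \cdot 210\right) - - 113 \left(\left(3 + 2 \cdot 1\right) - 113\right) = \left(173 + 48400 + 46200\right) - - 113 \left(\left(3 + 2\right) - 113\right) = 94773 - - 113 \left(5 - 113\right) = 94773 - \left(-113\right) \left(-108\right) = 94773 - 12204 = 82569$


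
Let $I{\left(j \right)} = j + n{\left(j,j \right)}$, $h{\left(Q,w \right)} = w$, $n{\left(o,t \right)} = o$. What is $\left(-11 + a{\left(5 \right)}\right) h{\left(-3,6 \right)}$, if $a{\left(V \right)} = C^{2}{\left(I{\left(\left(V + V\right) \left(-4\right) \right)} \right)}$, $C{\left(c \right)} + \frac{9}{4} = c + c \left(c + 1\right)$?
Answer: $\frac{1867656675}{8} \approx 2.3346 \cdot 10^{8}$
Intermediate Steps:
$I{\left(j \right)} = 2 j$ ($I{\left(j \right)} = j + j = 2 j$)
$C{\left(c \right)} = - \frac{9}{4} + c + c \left(1 + c\right)$ ($C{\left(c \right)} = - \frac{9}{4} + \left(c + c \left(c + 1\right)\right) = - \frac{9}{4} + \left(c + c \left(1 + c\right)\right) = - \frac{9}{4} + c + c \left(1 + c\right)$)
$a{\left(V \right)} = \left(- \frac{9}{4} - 32 V + 256 V^{2}\right)^{2}$ ($a{\left(V \right)} = \left(- \frac{9}{4} + \left(2 \left(V + V\right) \left(-4\right)\right)^{2} + 2 \cdot 2 \left(V + V\right) \left(-4\right)\right)^{2} = \left(- \frac{9}{4} + \left(2 \cdot 2 V \left(-4\right)\right)^{2} + 2 \cdot 2 \cdot 2 V \left(-4\right)\right)^{2} = \left(- \frac{9}{4} + \left(2 \left(- 8 V\right)\right)^{2} + 2 \cdot 2 \left(- 8 V\right)\right)^{2} = \left(- \frac{9}{4} + \left(- 16 V\right)^{2} + 2 \left(- 16 V\right)\right)^{2} = \left(- \frac{9}{4} + 256 V^{2} - 32 V\right)^{2} = \left(- \frac{9}{4} - 32 V + 256 V^{2}\right)^{2}$)
$\left(-11 + a{\left(5 \right)}\right) h{\left(-3,6 \right)} = \left(-11 + \frac{\left(-9 - 640 + 1024 \cdot 5^{2}\right)^{2}}{16}\right) 6 = \left(-11 + \frac{\left(-9 - 640 + 1024 \cdot 25\right)^{2}}{16}\right) 6 = \left(-11 + \frac{\left(-9 - 640 + 25600\right)^{2}}{16}\right) 6 = \left(-11 + \frac{24951^{2}}{16}\right) 6 = \left(-11 + \frac{1}{16} \cdot 622552401\right) 6 = \left(-11 + \frac{622552401}{16}\right) 6 = \frac{622552225}{16} \cdot 6 = \frac{1867656675}{8}$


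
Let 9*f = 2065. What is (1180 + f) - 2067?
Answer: -5918/9 ≈ -657.56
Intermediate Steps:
f = 2065/9 (f = (⅑)*2065 = 2065/9 ≈ 229.44)
(1180 + f) - 2067 = (1180 + 2065/9) - 2067 = 12685/9 - 2067 = -5918/9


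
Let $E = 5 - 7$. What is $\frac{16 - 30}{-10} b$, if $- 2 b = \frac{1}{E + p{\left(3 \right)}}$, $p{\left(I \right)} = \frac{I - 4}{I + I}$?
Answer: $\frac{21}{65} \approx 0.32308$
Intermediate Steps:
$p{\left(I \right)} = \frac{-4 + I}{2 I}$
$E = -2$
$b = \frac{3}{13}$ ($b = - \frac{1}{2 \left(-2 + \frac{-4 + 3}{2 \cdot 3}\right)} = - \frac{1}{2 \left(-2 + \frac{1}{2} \cdot \frac{1}{3} \left(-1\right)\right)} = - \frac{1}{2 \left(-2 - \frac{1}{6}\right)} = - \frac{1}{2 \left(- \frac{13}{6}\right)} = \left(- \frac{1}{2}\right) \left(- \frac{6}{13}\right) = \frac{3}{13} \approx 0.23077$)
$\frac{16 - 30}{-10} b = \frac{16 - 30}{-10} \cdot \frac{3}{13} = \left(-14\right) \left(- \frac{1}{10}\right) \frac{3}{13} = \frac{7}{5} \cdot \frac{3}{13} = \frac{21}{65}$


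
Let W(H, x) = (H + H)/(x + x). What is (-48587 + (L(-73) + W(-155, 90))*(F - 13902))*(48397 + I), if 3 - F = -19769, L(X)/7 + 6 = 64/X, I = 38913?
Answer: -19575616545040/657 ≈ -2.9795e+10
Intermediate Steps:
L(X) = -42 + 448/X (L(X) = -42 + 7*(64/X) = -42 + 448/X)
W(H, x) = H/x (W(H, x) = (2*H)/((2*x)) = (2*H)*(1/(2*x)) = H/x)
F = 19772 (F = 3 - 1*(-19769) = 3 + 19769 = 19772)
(-48587 + (L(-73) + W(-155, 90))*(F - 13902))*(48397 + I) = (-48587 + ((-42 + 448/(-73)) - 155/90)*(19772 - 13902))*(48397 + 38913) = (-48587 + ((-42 + 448*(-1/73)) - 155*1/90)*5870)*87310 = (-48587 + ((-42 - 448/73) - 31/18)*5870)*87310 = (-48587 + (-3514/73 - 31/18)*5870)*87310 = (-48587 - 65515/1314*5870)*87310 = (-48587 - 192286525/657)*87310 = -224208184/657*87310 = -19575616545040/657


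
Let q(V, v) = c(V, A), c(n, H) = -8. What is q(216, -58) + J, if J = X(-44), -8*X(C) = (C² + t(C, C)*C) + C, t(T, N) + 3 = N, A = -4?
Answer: -503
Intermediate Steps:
t(T, N) = -3 + N
X(C) = -C/8 - C²/8 - C*(-3 + C)/8 (X(C) = -((C² + (-3 + C)*C) + C)/8 = -((C² + C*(-3 + C)) + C)/8 = -(C + C² + C*(-3 + C))/8 = -C/8 - C²/8 - C*(-3 + C)/8)
q(V, v) = -8
J = -495 (J = (¼)*(-44)*(1 - 1*(-44)) = (¼)*(-44)*(1 + 44) = (¼)*(-44)*45 = -495)
q(216, -58) + J = -8 - 495 = -503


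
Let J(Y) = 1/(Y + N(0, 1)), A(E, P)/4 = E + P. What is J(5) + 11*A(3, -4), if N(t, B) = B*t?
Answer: -219/5 ≈ -43.800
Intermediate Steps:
A(E, P) = 4*E + 4*P (A(E, P) = 4*(E + P) = 4*E + 4*P)
J(Y) = 1/Y (J(Y) = 1/(Y + 1*0) = 1/(Y + 0) = 1/Y)
J(5) + 11*A(3, -4) = 1/5 + 11*(4*3 + 4*(-4)) = ⅕ + 11*(12 - 16) = ⅕ + 11*(-4) = ⅕ - 44 = -219/5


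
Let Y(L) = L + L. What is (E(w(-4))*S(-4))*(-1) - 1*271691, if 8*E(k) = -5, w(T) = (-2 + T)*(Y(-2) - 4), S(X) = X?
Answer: -543387/2 ≈ -2.7169e+5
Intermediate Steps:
Y(L) = 2*L
w(T) = 16 - 8*T (w(T) = (-2 + T)*(2*(-2) - 4) = (-2 + T)*(-4 - 4) = (-2 + T)*(-8) = 16 - 8*T)
E(k) = -5/8 (E(k) = (⅛)*(-5) = -5/8)
(E(w(-4))*S(-4))*(-1) - 1*271691 = -5/8*(-4)*(-1) - 1*271691 = (5/2)*(-1) - 271691 = -5/2 - 271691 = -543387/2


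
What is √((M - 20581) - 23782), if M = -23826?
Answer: I*√68189 ≈ 261.13*I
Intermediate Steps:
√((M - 20581) - 23782) = √((-23826 - 20581) - 23782) = √(-44407 - 23782) = √(-68189) = I*√68189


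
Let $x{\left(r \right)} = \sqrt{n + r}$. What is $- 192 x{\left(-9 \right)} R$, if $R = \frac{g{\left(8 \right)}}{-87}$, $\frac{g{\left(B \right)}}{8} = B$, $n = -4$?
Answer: $\frac{4096 i \sqrt{13}}{29} \approx 509.25 i$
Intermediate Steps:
$g{\left(B \right)} = 8 B$
$R = - \frac{64}{87}$ ($R = \frac{8 \cdot 8}{-87} = 64 \left(- \frac{1}{87}\right) = - \frac{64}{87} \approx -0.73563$)
$x{\left(r \right)} = \sqrt{-4 + r}$
$- 192 x{\left(-9 \right)} R = - 192 \sqrt{-4 - 9} \left(- \frac{64}{87}\right) = - 192 \sqrt{-13} \left(- \frac{64}{87}\right) = - 192 i \sqrt{13} \left(- \frac{64}{87}\right) = \frac{4096 i \sqrt{13}}{29}$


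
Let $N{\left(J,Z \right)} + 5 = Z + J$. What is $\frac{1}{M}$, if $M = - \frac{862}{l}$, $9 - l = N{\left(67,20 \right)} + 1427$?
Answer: $\frac{750}{431} \approx 1.7401$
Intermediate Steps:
$N{\left(J,Z \right)} = -5 + J + Z$ ($N{\left(J,Z \right)} = -5 + \left(Z + J\right) = -5 + \left(J + Z\right) = -5 + J + Z$)
$l = -1500$ ($l = 9 - \left(\left(-5 + 67 + 20\right) + 1427\right) = 9 - \left(82 + 1427\right) = 9 - 1509 = -1500$)
$M = \frac{431}{750}$ ($M = - \frac{862}{-1500} = \left(-862\right) \left(- \frac{1}{1500}\right) = \frac{431}{750} \approx 0.57467$)
$\frac{1}{M} = \frac{1}{\frac{431}{750}} = \frac{750}{431}$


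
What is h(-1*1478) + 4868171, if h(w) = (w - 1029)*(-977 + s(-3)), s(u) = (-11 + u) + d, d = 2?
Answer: 7347594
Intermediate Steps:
s(u) = -9 + u (s(u) = (-11 + u) + 2 = -9 + u)
h(w) = 1017681 - 989*w (h(w) = (w - 1029)*(-977 + (-9 - 3)) = (-1029 + w)*(-977 - 12) = (-1029 + w)*(-989) = 1017681 - 989*w)
h(-1*1478) + 4868171 = (1017681 - (-989)*1478) + 4868171 = (1017681 - 989*(-1478)) + 4868171 = (1017681 + 1461742) + 4868171 = 2479423 + 4868171 = 7347594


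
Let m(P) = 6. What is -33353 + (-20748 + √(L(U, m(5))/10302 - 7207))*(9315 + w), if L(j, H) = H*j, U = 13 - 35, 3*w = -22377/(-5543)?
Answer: -1071622052671/5543 + 51640504*I*√21246915197/9517331 ≈ -1.9333e+8 + 7.909e+5*I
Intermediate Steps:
w = 7459/5543 (w = (-22377/(-5543))/3 = (-22377*(-1/5543))/3 = (⅓)*(22377/5543) = 7459/5543 ≈ 1.3457)
U = -22
-33353 + (-20748 + √(L(U, m(5))/10302 - 7207))*(9315 + w) = -33353 + (-20748 + √((6*(-22))/10302 - 7207))*(9315 + 7459/5543) = -33353 + (-20748 + √(-132*1/10302 - 7207))*(51640504/5543) = -33353 + (-20748 + √(-22/1717 - 7207))*(51640504/5543) = -33353 + (-20748 + √(-12374441/1717))*(51640504/5543) = -33353 + (-20748 + I*√21246915197/1717)*(51640504/5543) = -33353 + (-1071437176992/5543 + 51640504*I*√21246915197/9517331) = -1071622052671/5543 + 51640504*I*√21246915197/9517331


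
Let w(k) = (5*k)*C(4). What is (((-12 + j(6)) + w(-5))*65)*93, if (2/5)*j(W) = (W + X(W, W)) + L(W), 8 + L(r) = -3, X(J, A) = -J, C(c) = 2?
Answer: -1082055/2 ≈ -5.4103e+5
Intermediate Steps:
L(r) = -11 (L(r) = -8 - 3 = -11)
j(W) = -55/2 (j(W) = 5*((W - W) - 11)/2 = 5*(0 - 11)/2 = (5/2)*(-11) = -55/2)
w(k) = 10*k (w(k) = (5*k)*2 = 10*k)
(((-12 + j(6)) + w(-5))*65)*93 = (((-12 - 55/2) + 10*(-5))*65)*93 = ((-79/2 - 50)*65)*93 = -179/2*65*93 = -11635/2*93 = -1082055/2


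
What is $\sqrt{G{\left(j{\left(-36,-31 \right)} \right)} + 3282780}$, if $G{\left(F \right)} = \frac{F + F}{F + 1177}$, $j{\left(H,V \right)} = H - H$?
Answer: $2 \sqrt{820695} \approx 1811.8$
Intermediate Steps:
$j{\left(H,V \right)} = 0$
$G{\left(F \right)} = \frac{2 F}{1177 + F}$
$\sqrt{G{\left(j{\left(-36,-31 \right)} \right)} + 3282780} = \sqrt{2 \cdot 0 \frac{1}{1177 + 0} + 3282780} = \sqrt{2 \cdot 0 \cdot \frac{1}{1177} + 3282780} = \sqrt{0 + 3282780} = \sqrt{3282780} = 2 \sqrt{820695}$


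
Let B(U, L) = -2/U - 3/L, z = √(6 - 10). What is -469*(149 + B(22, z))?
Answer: -768222/11 - 1407*I/2 ≈ -69838.0 - 703.5*I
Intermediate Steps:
z = 2*I (z = √(-4) = 2*I ≈ 2.0*I)
B(U, L) = -3/L - 2/U
-469*(149 + B(22, z)) = -469*(149 + (-3*(-I/2) - 2/22)) = -469*(149 + (-(-3)*I/2 - 2*1/22)) = -469*(149 + (3*I/2 - 1/11)) = -469*(149 + (-1/11 + 3*I/2)) = -469*(1638/11 + 3*I/2) = -768222/11 - 1407*I/2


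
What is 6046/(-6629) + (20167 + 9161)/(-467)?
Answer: -197238794/3095743 ≈ -63.713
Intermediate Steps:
6046/(-6629) + (20167 + 9161)/(-467) = 6046*(-1/6629) + 29328*(-1/467) = -6046/6629 - 29328/467 = -197238794/3095743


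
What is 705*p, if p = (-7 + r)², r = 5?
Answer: 2820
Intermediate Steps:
p = 4 (p = (-7 + 5)² = (-2)² = 4)
705*p = 705*4 = 2820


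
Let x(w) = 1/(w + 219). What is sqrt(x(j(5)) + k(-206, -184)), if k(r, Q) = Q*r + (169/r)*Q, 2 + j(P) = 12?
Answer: sqrt(21171744105641)/23587 ≈ 195.08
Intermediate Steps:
j(P) = 10 (j(P) = -2 + 12 = 10)
x(w) = 1/(219 + w)
k(r, Q) = Q*r + 169*Q/r
sqrt(x(j(5)) + k(-206, -184)) = sqrt(1/(219 + 10) - 184*(169 + (-206)**2)/(-206)) = sqrt(1/229 - 184*(-1/206)*(169 + 42436)) = sqrt(1/229 - 184*(-1/206)*42605) = sqrt(1/229 + 3919660/103) = sqrt(897602243/23587) = sqrt(21171744105641)/23587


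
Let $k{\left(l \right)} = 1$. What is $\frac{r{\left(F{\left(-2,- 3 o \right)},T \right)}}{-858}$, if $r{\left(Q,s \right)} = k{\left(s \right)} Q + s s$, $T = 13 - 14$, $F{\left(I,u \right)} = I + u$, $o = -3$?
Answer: $- \frac{4}{429} \approx -0.009324$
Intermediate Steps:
$T = -1$
$r{\left(Q,s \right)} = Q + s^{2}$ ($r{\left(Q,s \right)} = 1 Q + s s = Q + s^{2}$)
$\frac{r{\left(F{\left(-2,- 3 o \right)},T \right)}}{-858} = \frac{\left(-2 - -9\right) + \left(-1\right)^{2}}{-858} = \left(\left(-2 + 9\right) + 1\right) \left(- \frac{1}{858}\right) = \left(7 + 1\right) \left(- \frac{1}{858}\right) = 8 \left(- \frac{1}{858}\right) = - \frac{4}{429}$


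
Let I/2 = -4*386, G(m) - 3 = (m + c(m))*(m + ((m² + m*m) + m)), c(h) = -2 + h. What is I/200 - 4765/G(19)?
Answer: -10681243/684075 ≈ -15.614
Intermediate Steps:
G(m) = 3 + (-2 + 2*m)*(2*m + 2*m²) (G(m) = 3 + (m + (-2 + m))*(m + ((m² + m*m) + m)) = 3 + (-2 + 2*m)*(m + ((m² + m²) + m)) = 3 + (-2 + 2*m)*(m + (2*m² + m)) = 3 + (-2 + 2*m)*(m + (m + 2*m²)) = 3 + (-2 + 2*m)*(2*m + 2*m²))
I = -3088 (I = 2*(-4*386) = 2*(-1544) = -3088)
I/200 - 4765/G(19) = -3088/200 - 4765/(3 - 4*19 + 4*19³) = -3088*1/200 - 4765/(3 - 76 + 4*6859) = -386/25 - 4765/(3 - 76 + 27436) = -386/25 - 4765/27363 = -10681243/684075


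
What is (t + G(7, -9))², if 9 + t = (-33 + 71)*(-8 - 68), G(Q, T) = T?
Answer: 8444836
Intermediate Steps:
t = -2897 (t = -9 + (-33 + 71)*(-8 - 68) = -9 + 38*(-76) = -9 - 2888 = -2897)
(t + G(7, -9))² = (-2897 - 9)² = (-2906)² = 8444836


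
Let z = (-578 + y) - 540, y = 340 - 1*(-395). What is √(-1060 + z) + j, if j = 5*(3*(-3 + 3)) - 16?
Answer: -16 + I*√1443 ≈ -16.0 + 37.987*I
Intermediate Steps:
y = 735 (y = 340 + 395 = 735)
j = -16 (j = 5*(3*0) - 16 = 5*0 - 16 = 0 - 16 = -16)
z = -383 (z = (-578 + 735) - 540 = 157 - 540 = -383)
√(-1060 + z) + j = √(-1060 - 383) - 16 = √(-1443) - 16 = I*√1443 - 16 = -16 + I*√1443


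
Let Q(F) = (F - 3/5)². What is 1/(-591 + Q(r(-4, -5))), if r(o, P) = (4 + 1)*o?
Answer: -25/4166 ≈ -0.0060010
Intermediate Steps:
r(o, P) = 5*o
Q(F) = (-⅗ + F)² (Q(F) = (F - 3*⅕)² = (F - ⅗)² = (-⅗ + F)²)
1/(-591 + Q(r(-4, -5))) = 1/(-591 + (-3 + 5*(5*(-4)))²/25) = 1/(-591 + (-3 + 5*(-20))²/25) = 1/(-591 + (-3 - 100)²/25) = 1/(-591 + (1/25)*(-103)²) = 1/(-591 + (1/25)*10609) = 1/(-591 + 10609/25) = 1/(-4166/25) = -25/4166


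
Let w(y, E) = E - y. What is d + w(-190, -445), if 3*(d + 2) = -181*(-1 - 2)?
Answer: -76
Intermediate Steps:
d = 179 (d = -2 + (-181*(-1 - 2))/3 = -2 + (-181*(-3))/3 = -2 + (⅓)*543 = -2 + 181 = 179)
d + w(-190, -445) = 179 + (-445 - 1*(-190)) = 179 + (-445 + 190) = 179 - 255 = -76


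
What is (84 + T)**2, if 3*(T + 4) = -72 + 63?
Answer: 5929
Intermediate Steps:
T = -7 (T = -4 + (-72 + 63)/3 = -4 + (1/3)*(-9) = -4 - 3 = -7)
(84 + T)**2 = (84 - 7)**2 = 77**2 = 5929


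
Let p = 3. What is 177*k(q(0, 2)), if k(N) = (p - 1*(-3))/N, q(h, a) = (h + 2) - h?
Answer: 531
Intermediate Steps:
q(h, a) = 2 (q(h, a) = (2 + h) - h = 2)
k(N) = 6/N (k(N) = (3 - 1*(-3))/N = (3 + 3)/N = 6/N)
177*k(q(0, 2)) = 177*(6/2) = 177*(6*(½)) = 177*3 = 531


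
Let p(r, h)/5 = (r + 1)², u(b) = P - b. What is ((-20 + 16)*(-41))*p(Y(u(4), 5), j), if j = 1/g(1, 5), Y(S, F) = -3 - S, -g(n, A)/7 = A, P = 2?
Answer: 0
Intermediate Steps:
u(b) = 2 - b
g(n, A) = -7*A
j = -1/35 (j = 1/(-7*5) = 1/(-35) = -1/35 ≈ -0.028571)
p(r, h) = 5*(1 + r)² (p(r, h) = 5*(r + 1)² = 5*(1 + r)²)
((-20 + 16)*(-41))*p(Y(u(4), 5), j) = ((-20 + 16)*(-41))*(5*(1 + (-3 - (2 - 1*4)))²) = (-4*(-41))*(5*(1 + (-3 - (2 - 4)))²) = 164*(5*(1 + (-3 - 1*(-2)))²) = 164*(5*(1 + (-3 + 2))²) = 164*(5*(1 - 1)²) = 164*(5*0²) = 164*(5*0) = 164*0 = 0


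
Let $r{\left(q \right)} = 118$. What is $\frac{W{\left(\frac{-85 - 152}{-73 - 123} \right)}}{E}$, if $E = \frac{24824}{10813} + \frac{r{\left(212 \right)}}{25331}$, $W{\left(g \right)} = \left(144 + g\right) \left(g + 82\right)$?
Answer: $\frac{127138190472452247}{24205640318048} \approx 5252.4$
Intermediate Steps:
$W{\left(g \right)} = \left(82 + g\right) \left(144 + g\right)$ ($W{\left(g \right)} = \left(144 + g\right) \left(82 + g\right) = \left(82 + g\right) \left(144 + g\right)$)
$E = \frac{630092678}{273904103}$ ($E = \frac{24824}{10813} + \frac{118}{25331} = \frac{630092678}{273904103} \approx 2.3004$)
$\frac{W{\left(\frac{-85 - 152}{-73 - 123} \right)}}{E} = \frac{11808 + \left(\frac{-85 - 152}{-73 - 123}\right)^{2} + 226 \frac{-85 - 152}{-73 - 123}}{\frac{630092678}{273904103}} = \left(11808 + \left(- \frac{237}{-196}\right)^{2} + 226 \left(- \frac{237}{-196}\right)\right) \frac{273904103}{630092678} = \left(11808 + \left(\left(-237\right) \left(- \frac{1}{196}\right)\right)^{2} + 226 \left(\left(-237\right) \left(- \frac{1}{196}\right)\right)\right) \frac{273904103}{630092678} = \left(11808 + \left(\frac{237}{196}\right)^{2} + 226 \cdot \frac{237}{196}\right) \frac{273904103}{630092678} = \left(11808 + \frac{56169}{38416} + \frac{26781}{98}\right) \frac{273904103}{630092678} = \frac{464170449}{38416} \cdot \frac{273904103}{630092678} = \frac{127138190472452247}{24205640318048}$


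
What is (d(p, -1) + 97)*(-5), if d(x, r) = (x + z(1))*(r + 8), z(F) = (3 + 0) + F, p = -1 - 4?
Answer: -450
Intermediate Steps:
p = -5
z(F) = 3 + F
d(x, r) = (4 + x)*(8 + r) (d(x, r) = (x + (3 + 1))*(r + 8) = (x + 4)*(8 + r) = (4 + x)*(8 + r))
(d(p, -1) + 97)*(-5) = ((32 + 4*(-1) + 8*(-5) - 1*(-5)) + 97)*(-5) = ((32 - 4 - 40 + 5) + 97)*(-5) = (-7 + 97)*(-5) = 90*(-5) = -450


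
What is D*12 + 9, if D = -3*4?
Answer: -135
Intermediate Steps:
D = -12
D*12 + 9 = -12*12 + 9 = -144 + 9 = -135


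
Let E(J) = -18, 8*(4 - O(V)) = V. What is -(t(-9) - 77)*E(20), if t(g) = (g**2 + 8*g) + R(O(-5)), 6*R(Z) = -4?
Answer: -1236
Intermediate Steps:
O(V) = 4 - V/8
R(Z) = -2/3 (R(Z) = (1/6)*(-4) = -2/3)
t(g) = -2/3 + g**2 + 8*g (t(g) = (g**2 + 8*g) - 2/3 = -2/3 + g**2 + 8*g)
-(t(-9) - 77)*E(20) = -((-2/3 + (-9)**2 + 8*(-9)) - 77)*(-18) = -((-2/3 + 81 - 72) - 77)*(-18) = -(25/3 - 77)*(-18) = -(-206)*(-18)/3 = -1*1236 = -1236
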